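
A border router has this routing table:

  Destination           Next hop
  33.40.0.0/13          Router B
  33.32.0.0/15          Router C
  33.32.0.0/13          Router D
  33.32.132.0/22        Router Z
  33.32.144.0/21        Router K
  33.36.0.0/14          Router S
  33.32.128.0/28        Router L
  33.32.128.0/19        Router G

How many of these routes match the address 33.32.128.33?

Prefixes containing 33.32.128.33:
  33.32.0.0/13 (33.32.0.0 - 33.39.255.255)
  33.32.0.0/15 (33.32.0.0 - 33.33.255.255)
  33.32.128.0/19 (33.32.128.0 - 33.32.159.255)
Total matching entries: 3.

3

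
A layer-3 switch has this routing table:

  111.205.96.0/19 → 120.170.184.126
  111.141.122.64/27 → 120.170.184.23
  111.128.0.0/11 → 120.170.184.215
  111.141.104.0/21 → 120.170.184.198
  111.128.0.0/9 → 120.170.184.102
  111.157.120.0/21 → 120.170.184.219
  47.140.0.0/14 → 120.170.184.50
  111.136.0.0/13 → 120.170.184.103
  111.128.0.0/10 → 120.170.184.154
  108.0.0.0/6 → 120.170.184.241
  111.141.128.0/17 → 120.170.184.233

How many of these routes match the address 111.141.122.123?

5

Prefixes containing 111.141.122.123:
  108.0.0.0/6 (108.0.0.0 - 111.255.255.255)
  111.128.0.0/9 (111.128.0.0 - 111.255.255.255)
  111.128.0.0/10 (111.128.0.0 - 111.191.255.255)
  111.128.0.0/11 (111.128.0.0 - 111.159.255.255)
  111.136.0.0/13 (111.136.0.0 - 111.143.255.255)
Total matching entries: 5.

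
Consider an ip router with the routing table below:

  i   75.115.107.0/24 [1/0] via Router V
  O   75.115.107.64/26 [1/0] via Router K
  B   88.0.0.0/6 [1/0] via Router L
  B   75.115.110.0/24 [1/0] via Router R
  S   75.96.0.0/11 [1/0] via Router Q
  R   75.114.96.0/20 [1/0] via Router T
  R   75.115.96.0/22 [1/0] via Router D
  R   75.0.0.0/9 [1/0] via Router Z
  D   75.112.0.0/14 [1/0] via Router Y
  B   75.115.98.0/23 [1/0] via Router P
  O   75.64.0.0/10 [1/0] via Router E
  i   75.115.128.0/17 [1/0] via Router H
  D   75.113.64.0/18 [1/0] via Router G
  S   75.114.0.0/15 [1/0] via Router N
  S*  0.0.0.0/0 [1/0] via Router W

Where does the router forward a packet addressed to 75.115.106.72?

Routes whose prefix contains 75.115.106.72:
  0.0.0.0/0 (default, matches everything) -> Router W
  75.0.0.0/9 (75.0.0.0 - 75.127.255.255) -> Router Z
  75.64.0.0/10 (75.64.0.0 - 75.127.255.255) -> Router E
  75.96.0.0/11 (75.96.0.0 - 75.127.255.255) -> Router Q
  75.112.0.0/14 (75.112.0.0 - 75.115.255.255) -> Router Y
  75.114.0.0/15 (75.114.0.0 - 75.115.255.255) -> Router N
More-specific entries that do NOT match:
  75.115.107.64/26 (75.115.107.64 - 75.115.107.127) does not contain 75.115.106.72
  75.115.107.0/24 (75.115.107.0 - 75.115.107.255) does not contain 75.115.106.72
  75.115.110.0/24 (75.115.110.0 - 75.115.110.255) does not contain 75.115.106.72
  75.115.98.0/23 (75.115.98.0 - 75.115.99.255) does not contain 75.115.106.72
  75.115.96.0/22 (75.115.96.0 - 75.115.99.255) does not contain 75.115.106.72
  75.114.96.0/20 (75.114.96.0 - 75.114.111.255) does not contain 75.115.106.72
  75.113.64.0/18 (75.113.64.0 - 75.113.127.255) does not contain 75.115.106.72
  75.115.128.0/17 (75.115.128.0 - 75.115.255.255) does not contain 75.115.106.72
Longest matching prefix is /15 -> next hop Router N.

Router N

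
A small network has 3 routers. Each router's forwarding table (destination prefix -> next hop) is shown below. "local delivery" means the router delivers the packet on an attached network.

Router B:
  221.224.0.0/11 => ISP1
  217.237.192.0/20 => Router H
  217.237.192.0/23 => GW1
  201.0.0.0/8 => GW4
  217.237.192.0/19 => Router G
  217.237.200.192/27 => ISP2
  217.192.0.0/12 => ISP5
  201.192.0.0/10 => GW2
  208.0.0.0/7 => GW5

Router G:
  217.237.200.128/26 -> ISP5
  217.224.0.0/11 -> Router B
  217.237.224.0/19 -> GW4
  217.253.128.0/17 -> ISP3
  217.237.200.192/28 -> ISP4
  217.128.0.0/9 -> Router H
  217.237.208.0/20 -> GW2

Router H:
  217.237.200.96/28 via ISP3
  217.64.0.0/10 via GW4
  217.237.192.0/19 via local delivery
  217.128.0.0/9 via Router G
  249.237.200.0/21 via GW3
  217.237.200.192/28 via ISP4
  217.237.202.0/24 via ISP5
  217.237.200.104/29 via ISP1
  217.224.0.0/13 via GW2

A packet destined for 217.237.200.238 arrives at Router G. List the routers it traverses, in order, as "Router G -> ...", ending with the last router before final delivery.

At Router G: longest match for 217.237.200.238 is 217.224.0.0/11 -> Router B
At Router B: longest match for 217.237.200.238 is 217.237.192.0/20 -> Router H
At Router H: longest match for 217.237.200.238 is 217.237.192.0/19 -> local delivery

Router G -> Router B -> Router H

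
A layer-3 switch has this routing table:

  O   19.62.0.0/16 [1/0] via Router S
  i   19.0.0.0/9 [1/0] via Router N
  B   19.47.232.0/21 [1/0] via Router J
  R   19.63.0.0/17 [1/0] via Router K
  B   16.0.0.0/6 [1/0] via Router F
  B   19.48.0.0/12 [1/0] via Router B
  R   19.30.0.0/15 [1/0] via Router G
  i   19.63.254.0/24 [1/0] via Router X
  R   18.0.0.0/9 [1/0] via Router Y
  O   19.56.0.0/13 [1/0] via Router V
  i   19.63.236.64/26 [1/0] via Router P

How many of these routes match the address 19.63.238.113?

4

Prefixes containing 19.63.238.113:
  16.0.0.0/6 (16.0.0.0 - 19.255.255.255)
  19.0.0.0/9 (19.0.0.0 - 19.127.255.255)
  19.48.0.0/12 (19.48.0.0 - 19.63.255.255)
  19.56.0.0/13 (19.56.0.0 - 19.63.255.255)
Total matching entries: 4.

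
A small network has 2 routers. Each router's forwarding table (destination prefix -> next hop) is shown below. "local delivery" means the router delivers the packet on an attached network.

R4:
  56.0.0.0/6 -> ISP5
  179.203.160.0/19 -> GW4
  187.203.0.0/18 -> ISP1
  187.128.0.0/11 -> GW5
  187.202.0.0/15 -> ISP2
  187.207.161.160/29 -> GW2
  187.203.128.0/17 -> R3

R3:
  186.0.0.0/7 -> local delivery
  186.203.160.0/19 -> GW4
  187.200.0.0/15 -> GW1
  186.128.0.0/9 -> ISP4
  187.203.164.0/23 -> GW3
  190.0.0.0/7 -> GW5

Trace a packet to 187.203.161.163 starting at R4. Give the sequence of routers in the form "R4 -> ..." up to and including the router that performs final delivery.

At R4: longest match for 187.203.161.163 is 187.203.128.0/17 -> R3
At R3: longest match for 187.203.161.163 is 186.0.0.0/7 -> local delivery

R4 -> R3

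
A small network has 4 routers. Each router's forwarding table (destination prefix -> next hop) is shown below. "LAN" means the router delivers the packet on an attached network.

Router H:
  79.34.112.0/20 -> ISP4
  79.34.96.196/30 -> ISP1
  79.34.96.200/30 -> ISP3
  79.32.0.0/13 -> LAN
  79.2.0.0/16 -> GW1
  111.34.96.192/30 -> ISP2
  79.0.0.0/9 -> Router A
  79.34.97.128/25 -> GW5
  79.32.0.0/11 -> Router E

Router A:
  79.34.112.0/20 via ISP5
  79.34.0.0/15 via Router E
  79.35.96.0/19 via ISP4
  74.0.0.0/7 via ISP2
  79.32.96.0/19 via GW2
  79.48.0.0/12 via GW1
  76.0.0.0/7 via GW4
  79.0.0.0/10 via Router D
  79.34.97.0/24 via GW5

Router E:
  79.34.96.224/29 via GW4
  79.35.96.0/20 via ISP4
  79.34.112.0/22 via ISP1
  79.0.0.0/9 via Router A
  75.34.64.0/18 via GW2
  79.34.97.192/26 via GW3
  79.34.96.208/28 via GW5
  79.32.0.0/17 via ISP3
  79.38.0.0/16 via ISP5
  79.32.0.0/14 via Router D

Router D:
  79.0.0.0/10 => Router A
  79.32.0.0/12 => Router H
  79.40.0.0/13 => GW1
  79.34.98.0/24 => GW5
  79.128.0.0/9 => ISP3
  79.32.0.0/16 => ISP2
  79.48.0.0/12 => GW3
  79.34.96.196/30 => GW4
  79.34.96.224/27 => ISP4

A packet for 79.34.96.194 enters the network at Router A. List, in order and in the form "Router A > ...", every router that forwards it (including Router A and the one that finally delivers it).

At Router A: longest match for 79.34.96.194 is 79.34.0.0/15 -> Router E
At Router E: longest match for 79.34.96.194 is 79.32.0.0/14 -> Router D
At Router D: longest match for 79.34.96.194 is 79.32.0.0/12 -> Router H
At Router H: longest match for 79.34.96.194 is 79.32.0.0/13 -> LAN

Router A > Router E > Router D > Router H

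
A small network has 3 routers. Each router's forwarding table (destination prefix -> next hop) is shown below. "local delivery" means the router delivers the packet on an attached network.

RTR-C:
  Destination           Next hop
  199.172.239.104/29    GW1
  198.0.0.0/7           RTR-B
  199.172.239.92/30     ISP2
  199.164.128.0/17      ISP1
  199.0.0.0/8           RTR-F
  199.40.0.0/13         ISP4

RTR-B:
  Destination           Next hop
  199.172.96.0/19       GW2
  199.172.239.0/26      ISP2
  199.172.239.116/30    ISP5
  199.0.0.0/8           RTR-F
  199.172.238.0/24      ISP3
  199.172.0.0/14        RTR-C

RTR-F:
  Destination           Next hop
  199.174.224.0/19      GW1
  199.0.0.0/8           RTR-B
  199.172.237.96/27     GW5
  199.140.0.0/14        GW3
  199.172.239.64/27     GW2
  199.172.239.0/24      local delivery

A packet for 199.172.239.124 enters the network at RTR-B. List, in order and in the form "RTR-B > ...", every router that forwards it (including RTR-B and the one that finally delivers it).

RTR-B > RTR-C > RTR-F

At RTR-B: longest match for 199.172.239.124 is 199.172.0.0/14 -> RTR-C
At RTR-C: longest match for 199.172.239.124 is 199.0.0.0/8 -> RTR-F
At RTR-F: longest match for 199.172.239.124 is 199.172.239.0/24 -> local delivery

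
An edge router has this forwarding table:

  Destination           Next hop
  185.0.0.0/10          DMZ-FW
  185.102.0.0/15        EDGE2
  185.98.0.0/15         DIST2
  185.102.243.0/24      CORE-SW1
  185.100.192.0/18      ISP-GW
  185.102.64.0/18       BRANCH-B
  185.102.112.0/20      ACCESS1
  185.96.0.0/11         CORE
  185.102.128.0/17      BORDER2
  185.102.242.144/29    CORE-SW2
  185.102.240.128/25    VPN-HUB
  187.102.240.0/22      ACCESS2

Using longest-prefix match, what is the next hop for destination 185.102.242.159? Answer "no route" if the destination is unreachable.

Routes whose prefix contains 185.102.242.159:
  185.96.0.0/11 (185.96.0.0 - 185.127.255.255) -> CORE
  185.102.0.0/15 (185.102.0.0 - 185.103.255.255) -> EDGE2
  185.102.128.0/17 (185.102.128.0 - 185.102.255.255) -> BORDER2
More-specific entries that do NOT match:
  185.102.242.144/29 (185.102.242.144 - 185.102.242.151) does not contain 185.102.242.159
  185.102.240.128/25 (185.102.240.128 - 185.102.240.255) does not contain 185.102.242.159
  185.102.243.0/24 (185.102.243.0 - 185.102.243.255) does not contain 185.102.242.159
  187.102.240.0/22 (187.102.240.0 - 187.102.243.255) does not contain 185.102.242.159
  185.102.112.0/20 (185.102.112.0 - 185.102.127.255) does not contain 185.102.242.159
  185.100.192.0/18 (185.100.192.0 - 185.100.255.255) does not contain 185.102.242.159
  185.102.64.0/18 (185.102.64.0 - 185.102.127.255) does not contain 185.102.242.159
Longest matching prefix is /17 -> next hop BORDER2.

BORDER2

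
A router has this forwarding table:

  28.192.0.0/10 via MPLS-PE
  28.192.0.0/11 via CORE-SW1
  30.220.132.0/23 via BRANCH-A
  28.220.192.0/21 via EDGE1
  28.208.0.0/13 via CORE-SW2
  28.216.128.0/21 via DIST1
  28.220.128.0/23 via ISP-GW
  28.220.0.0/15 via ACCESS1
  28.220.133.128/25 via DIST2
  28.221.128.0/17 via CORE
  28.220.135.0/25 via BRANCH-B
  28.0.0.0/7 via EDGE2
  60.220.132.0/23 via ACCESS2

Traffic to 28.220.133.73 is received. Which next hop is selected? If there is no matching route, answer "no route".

Routes whose prefix contains 28.220.133.73:
  28.0.0.0/7 (28.0.0.0 - 29.255.255.255) -> EDGE2
  28.192.0.0/10 (28.192.0.0 - 28.255.255.255) -> MPLS-PE
  28.192.0.0/11 (28.192.0.0 - 28.223.255.255) -> CORE-SW1
  28.220.0.0/15 (28.220.0.0 - 28.221.255.255) -> ACCESS1
More-specific entries that do NOT match:
  28.220.133.128/25 (28.220.133.128 - 28.220.133.255) does not contain 28.220.133.73
  28.220.135.0/25 (28.220.135.0 - 28.220.135.127) does not contain 28.220.133.73
  30.220.132.0/23 (30.220.132.0 - 30.220.133.255) does not contain 28.220.133.73
  28.220.128.0/23 (28.220.128.0 - 28.220.129.255) does not contain 28.220.133.73
  60.220.132.0/23 (60.220.132.0 - 60.220.133.255) does not contain 28.220.133.73
  28.220.192.0/21 (28.220.192.0 - 28.220.199.255) does not contain 28.220.133.73
  28.216.128.0/21 (28.216.128.0 - 28.216.135.255) does not contain 28.220.133.73
  28.221.128.0/17 (28.221.128.0 - 28.221.255.255) does not contain 28.220.133.73
Longest matching prefix is /15 -> next hop ACCESS1.

ACCESS1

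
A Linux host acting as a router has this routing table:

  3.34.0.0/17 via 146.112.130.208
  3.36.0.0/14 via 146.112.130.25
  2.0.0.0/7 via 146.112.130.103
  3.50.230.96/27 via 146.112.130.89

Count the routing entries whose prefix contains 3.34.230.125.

Prefixes containing 3.34.230.125:
  2.0.0.0/7 (2.0.0.0 - 3.255.255.255)
Total matching entries: 1.

1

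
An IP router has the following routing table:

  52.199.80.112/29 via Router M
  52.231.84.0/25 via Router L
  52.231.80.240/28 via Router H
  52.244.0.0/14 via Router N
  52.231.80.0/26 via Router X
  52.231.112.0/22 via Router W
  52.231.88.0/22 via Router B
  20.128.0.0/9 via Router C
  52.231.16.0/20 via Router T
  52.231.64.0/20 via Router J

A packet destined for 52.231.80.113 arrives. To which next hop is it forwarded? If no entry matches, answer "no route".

no route

No entry's prefix contains 52.231.80.113; there is no default route.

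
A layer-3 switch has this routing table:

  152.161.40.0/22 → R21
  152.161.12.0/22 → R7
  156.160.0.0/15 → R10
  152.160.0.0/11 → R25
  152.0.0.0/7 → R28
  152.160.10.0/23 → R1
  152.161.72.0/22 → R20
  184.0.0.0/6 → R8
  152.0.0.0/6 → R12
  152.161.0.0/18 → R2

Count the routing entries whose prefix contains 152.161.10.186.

4

Prefixes containing 152.161.10.186:
  152.0.0.0/6 (152.0.0.0 - 155.255.255.255)
  152.0.0.0/7 (152.0.0.0 - 153.255.255.255)
  152.160.0.0/11 (152.160.0.0 - 152.191.255.255)
  152.161.0.0/18 (152.161.0.0 - 152.161.63.255)
Total matching entries: 4.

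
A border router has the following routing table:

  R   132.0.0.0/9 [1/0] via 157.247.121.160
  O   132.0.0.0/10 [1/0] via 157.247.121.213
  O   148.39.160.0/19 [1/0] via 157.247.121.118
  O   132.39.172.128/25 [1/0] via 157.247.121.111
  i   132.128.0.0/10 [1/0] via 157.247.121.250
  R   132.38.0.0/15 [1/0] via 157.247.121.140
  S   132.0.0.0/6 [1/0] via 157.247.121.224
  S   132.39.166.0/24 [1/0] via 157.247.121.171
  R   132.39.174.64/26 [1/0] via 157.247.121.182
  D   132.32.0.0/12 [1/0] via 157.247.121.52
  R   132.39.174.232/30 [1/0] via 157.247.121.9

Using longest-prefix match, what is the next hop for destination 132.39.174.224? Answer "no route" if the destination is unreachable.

157.247.121.140

Routes whose prefix contains 132.39.174.224:
  132.0.0.0/6 (132.0.0.0 - 135.255.255.255) -> 157.247.121.224
  132.0.0.0/9 (132.0.0.0 - 132.127.255.255) -> 157.247.121.160
  132.0.0.0/10 (132.0.0.0 - 132.63.255.255) -> 157.247.121.213
  132.32.0.0/12 (132.32.0.0 - 132.47.255.255) -> 157.247.121.52
  132.38.0.0/15 (132.38.0.0 - 132.39.255.255) -> 157.247.121.140
More-specific entries that do NOT match:
  132.39.174.232/30 (132.39.174.232 - 132.39.174.235) does not contain 132.39.174.224
  132.39.174.64/26 (132.39.174.64 - 132.39.174.127) does not contain 132.39.174.224
  132.39.172.128/25 (132.39.172.128 - 132.39.172.255) does not contain 132.39.174.224
  132.39.166.0/24 (132.39.166.0 - 132.39.166.255) does not contain 132.39.174.224
  148.39.160.0/19 (148.39.160.0 - 148.39.191.255) does not contain 132.39.174.224
Longest matching prefix is /15 -> next hop 157.247.121.140.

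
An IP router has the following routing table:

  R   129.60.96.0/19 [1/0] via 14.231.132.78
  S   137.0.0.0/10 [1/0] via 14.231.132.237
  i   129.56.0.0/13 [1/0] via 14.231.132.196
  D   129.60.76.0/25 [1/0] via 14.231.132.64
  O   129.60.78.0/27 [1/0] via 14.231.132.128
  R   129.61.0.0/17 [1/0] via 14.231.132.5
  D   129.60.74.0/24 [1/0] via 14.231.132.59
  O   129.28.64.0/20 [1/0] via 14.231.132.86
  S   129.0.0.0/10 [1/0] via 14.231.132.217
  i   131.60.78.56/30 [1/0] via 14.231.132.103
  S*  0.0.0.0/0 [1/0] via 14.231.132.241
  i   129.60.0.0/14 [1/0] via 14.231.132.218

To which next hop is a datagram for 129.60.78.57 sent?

Routes whose prefix contains 129.60.78.57:
  0.0.0.0/0 (default, matches everything) -> 14.231.132.241
  129.0.0.0/10 (129.0.0.0 - 129.63.255.255) -> 14.231.132.217
  129.56.0.0/13 (129.56.0.0 - 129.63.255.255) -> 14.231.132.196
  129.60.0.0/14 (129.60.0.0 - 129.63.255.255) -> 14.231.132.218
More-specific entries that do NOT match:
  131.60.78.56/30 (131.60.78.56 - 131.60.78.59) does not contain 129.60.78.57
  129.60.78.0/27 (129.60.78.0 - 129.60.78.31) does not contain 129.60.78.57
  129.60.76.0/25 (129.60.76.0 - 129.60.76.127) does not contain 129.60.78.57
  129.60.74.0/24 (129.60.74.0 - 129.60.74.255) does not contain 129.60.78.57
  129.28.64.0/20 (129.28.64.0 - 129.28.79.255) does not contain 129.60.78.57
  129.60.96.0/19 (129.60.96.0 - 129.60.127.255) does not contain 129.60.78.57
  129.61.0.0/17 (129.61.0.0 - 129.61.127.255) does not contain 129.60.78.57
Longest matching prefix is /14 -> next hop 14.231.132.218.

14.231.132.218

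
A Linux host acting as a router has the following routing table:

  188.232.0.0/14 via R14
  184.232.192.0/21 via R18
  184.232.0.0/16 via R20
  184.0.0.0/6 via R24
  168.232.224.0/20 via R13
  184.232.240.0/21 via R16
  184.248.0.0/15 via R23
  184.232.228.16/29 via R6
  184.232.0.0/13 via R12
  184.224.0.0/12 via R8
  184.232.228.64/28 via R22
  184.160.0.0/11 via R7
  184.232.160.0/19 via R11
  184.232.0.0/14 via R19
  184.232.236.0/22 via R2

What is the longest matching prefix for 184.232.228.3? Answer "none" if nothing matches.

Entries matching 184.232.228.3:
  184.0.0.0/6 (184.0.0.0 - 187.255.255.255)
  184.224.0.0/12 (184.224.0.0 - 184.239.255.255)
  184.232.0.0/13 (184.232.0.0 - 184.239.255.255)
  184.232.0.0/14 (184.232.0.0 - 184.235.255.255)
  184.232.0.0/16 (184.232.0.0 - 184.232.255.255)
Most specific is 184.232.0.0/16.

184.232.0.0/16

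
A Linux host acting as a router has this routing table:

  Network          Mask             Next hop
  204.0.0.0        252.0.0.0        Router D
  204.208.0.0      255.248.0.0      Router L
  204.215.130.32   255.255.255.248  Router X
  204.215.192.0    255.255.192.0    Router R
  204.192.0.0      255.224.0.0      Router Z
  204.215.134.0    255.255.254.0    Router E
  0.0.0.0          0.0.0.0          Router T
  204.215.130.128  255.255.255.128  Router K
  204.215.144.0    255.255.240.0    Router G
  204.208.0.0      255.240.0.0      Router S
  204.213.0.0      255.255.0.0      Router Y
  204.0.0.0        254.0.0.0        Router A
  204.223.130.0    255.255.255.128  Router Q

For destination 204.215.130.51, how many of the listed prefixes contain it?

6

Prefixes containing 204.215.130.51:
  0.0.0.0/0 (default, matches everything)
  204.0.0.0/6 (204.0.0.0 - 207.255.255.255)
  204.0.0.0/7 (204.0.0.0 - 205.255.255.255)
  204.192.0.0/11 (204.192.0.0 - 204.223.255.255)
  204.208.0.0/12 (204.208.0.0 - 204.223.255.255)
  204.208.0.0/13 (204.208.0.0 - 204.215.255.255)
Total matching entries: 6.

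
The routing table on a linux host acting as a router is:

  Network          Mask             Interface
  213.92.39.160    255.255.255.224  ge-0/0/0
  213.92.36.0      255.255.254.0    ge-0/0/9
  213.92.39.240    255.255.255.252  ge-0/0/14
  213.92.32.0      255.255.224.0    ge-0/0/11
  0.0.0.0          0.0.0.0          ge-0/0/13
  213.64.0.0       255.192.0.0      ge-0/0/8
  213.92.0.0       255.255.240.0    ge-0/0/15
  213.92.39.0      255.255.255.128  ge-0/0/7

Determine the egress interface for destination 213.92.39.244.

ge-0/0/11

Routes whose prefix contains 213.92.39.244:
  0.0.0.0/0 (default, matches everything) -> ge-0/0/13
  213.64.0.0/10 (213.64.0.0 - 213.127.255.255) -> ge-0/0/8
  213.92.32.0/19 (213.92.32.0 - 213.92.63.255) -> ge-0/0/11
More-specific entries that do NOT match:
  213.92.39.240/30 (213.92.39.240 - 213.92.39.243) does not contain 213.92.39.244
  213.92.39.160/27 (213.92.39.160 - 213.92.39.191) does not contain 213.92.39.244
  213.92.39.0/25 (213.92.39.0 - 213.92.39.127) does not contain 213.92.39.244
  213.92.36.0/23 (213.92.36.0 - 213.92.37.255) does not contain 213.92.39.244
  213.92.0.0/20 (213.92.0.0 - 213.92.15.255) does not contain 213.92.39.244
Longest matching prefix is /19 -> interface ge-0/0/11.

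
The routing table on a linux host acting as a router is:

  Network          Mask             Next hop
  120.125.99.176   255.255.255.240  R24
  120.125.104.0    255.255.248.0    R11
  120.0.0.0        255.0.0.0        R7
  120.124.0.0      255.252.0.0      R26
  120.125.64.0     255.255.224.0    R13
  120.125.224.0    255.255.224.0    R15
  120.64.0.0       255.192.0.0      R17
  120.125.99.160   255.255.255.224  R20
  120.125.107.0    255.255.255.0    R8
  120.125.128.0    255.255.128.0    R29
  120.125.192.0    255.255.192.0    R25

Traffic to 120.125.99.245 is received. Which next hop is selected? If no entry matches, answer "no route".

Routes whose prefix contains 120.125.99.245:
  120.0.0.0/8 (120.0.0.0 - 120.255.255.255) -> R7
  120.64.0.0/10 (120.64.0.0 - 120.127.255.255) -> R17
  120.124.0.0/14 (120.124.0.0 - 120.127.255.255) -> R26
More-specific entries that do NOT match:
  120.125.99.176/28 (120.125.99.176 - 120.125.99.191) does not contain 120.125.99.245
  120.125.99.160/27 (120.125.99.160 - 120.125.99.191) does not contain 120.125.99.245
  120.125.107.0/24 (120.125.107.0 - 120.125.107.255) does not contain 120.125.99.245
  120.125.104.0/21 (120.125.104.0 - 120.125.111.255) does not contain 120.125.99.245
  120.125.64.0/19 (120.125.64.0 - 120.125.95.255) does not contain 120.125.99.245
  120.125.224.0/19 (120.125.224.0 - 120.125.255.255) does not contain 120.125.99.245
  120.125.192.0/18 (120.125.192.0 - 120.125.255.255) does not contain 120.125.99.245
  120.125.128.0/17 (120.125.128.0 - 120.125.255.255) does not contain 120.125.99.245
Longest matching prefix is /14 -> next hop R26.

R26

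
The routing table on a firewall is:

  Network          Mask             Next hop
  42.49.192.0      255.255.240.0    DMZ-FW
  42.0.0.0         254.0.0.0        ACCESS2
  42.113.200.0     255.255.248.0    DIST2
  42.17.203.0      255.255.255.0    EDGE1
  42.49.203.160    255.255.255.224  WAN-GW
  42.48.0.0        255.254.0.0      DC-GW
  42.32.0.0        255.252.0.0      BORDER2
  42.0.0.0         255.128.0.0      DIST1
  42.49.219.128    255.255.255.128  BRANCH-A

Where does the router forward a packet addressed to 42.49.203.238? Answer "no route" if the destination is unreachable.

Routes whose prefix contains 42.49.203.238:
  42.0.0.0/7 (42.0.0.0 - 43.255.255.255) -> ACCESS2
  42.0.0.0/9 (42.0.0.0 - 42.127.255.255) -> DIST1
  42.48.0.0/15 (42.48.0.0 - 42.49.255.255) -> DC-GW
  42.49.192.0/20 (42.49.192.0 - 42.49.207.255) -> DMZ-FW
More-specific entries that do NOT match:
  42.49.203.160/27 (42.49.203.160 - 42.49.203.191) does not contain 42.49.203.238
  42.49.219.128/25 (42.49.219.128 - 42.49.219.255) does not contain 42.49.203.238
  42.17.203.0/24 (42.17.203.0 - 42.17.203.255) does not contain 42.49.203.238
  42.113.200.0/21 (42.113.200.0 - 42.113.207.255) does not contain 42.49.203.238
Longest matching prefix is /20 -> next hop DMZ-FW.

DMZ-FW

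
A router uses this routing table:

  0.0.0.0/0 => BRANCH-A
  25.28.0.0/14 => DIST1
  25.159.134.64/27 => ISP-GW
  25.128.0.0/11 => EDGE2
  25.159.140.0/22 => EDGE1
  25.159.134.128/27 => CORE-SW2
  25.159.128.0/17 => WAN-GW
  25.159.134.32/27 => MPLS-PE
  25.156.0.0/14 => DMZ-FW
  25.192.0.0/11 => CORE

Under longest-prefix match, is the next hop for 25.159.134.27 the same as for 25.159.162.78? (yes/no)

25.159.134.27: longest match 25.159.128.0/17 -> WAN-GW
25.159.162.78: longest match 25.159.128.0/17 -> WAN-GW

yes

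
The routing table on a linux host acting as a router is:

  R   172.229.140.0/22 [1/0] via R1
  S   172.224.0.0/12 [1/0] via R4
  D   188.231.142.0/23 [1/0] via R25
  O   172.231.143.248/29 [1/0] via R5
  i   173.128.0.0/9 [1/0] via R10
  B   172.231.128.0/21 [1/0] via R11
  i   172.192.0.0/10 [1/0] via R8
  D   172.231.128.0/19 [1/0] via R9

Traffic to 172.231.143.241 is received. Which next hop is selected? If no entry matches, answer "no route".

Routes whose prefix contains 172.231.143.241:
  172.192.0.0/10 (172.192.0.0 - 172.255.255.255) -> R8
  172.224.0.0/12 (172.224.0.0 - 172.239.255.255) -> R4
  172.231.128.0/19 (172.231.128.0 - 172.231.159.255) -> R9
More-specific entries that do NOT match:
  172.231.143.248/29 (172.231.143.248 - 172.231.143.255) does not contain 172.231.143.241
  188.231.142.0/23 (188.231.142.0 - 188.231.143.255) does not contain 172.231.143.241
  172.229.140.0/22 (172.229.140.0 - 172.229.143.255) does not contain 172.231.143.241
  172.231.128.0/21 (172.231.128.0 - 172.231.135.255) does not contain 172.231.143.241
Longest matching prefix is /19 -> next hop R9.

R9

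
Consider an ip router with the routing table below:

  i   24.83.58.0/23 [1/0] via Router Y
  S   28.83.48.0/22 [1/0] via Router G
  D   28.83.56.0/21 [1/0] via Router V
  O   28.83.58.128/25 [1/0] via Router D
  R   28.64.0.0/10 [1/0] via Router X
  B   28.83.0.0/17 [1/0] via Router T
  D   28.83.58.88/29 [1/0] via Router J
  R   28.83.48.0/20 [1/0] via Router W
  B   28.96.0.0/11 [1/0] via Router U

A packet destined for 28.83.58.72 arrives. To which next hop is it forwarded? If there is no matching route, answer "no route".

Router V

Routes whose prefix contains 28.83.58.72:
  28.64.0.0/10 (28.64.0.0 - 28.127.255.255) -> Router X
  28.83.0.0/17 (28.83.0.0 - 28.83.127.255) -> Router T
  28.83.48.0/20 (28.83.48.0 - 28.83.63.255) -> Router W
  28.83.56.0/21 (28.83.56.0 - 28.83.63.255) -> Router V
More-specific entries that do NOT match:
  28.83.58.88/29 (28.83.58.88 - 28.83.58.95) does not contain 28.83.58.72
  28.83.58.128/25 (28.83.58.128 - 28.83.58.255) does not contain 28.83.58.72
  24.83.58.0/23 (24.83.58.0 - 24.83.59.255) does not contain 28.83.58.72
  28.83.48.0/22 (28.83.48.0 - 28.83.51.255) does not contain 28.83.58.72
Longest matching prefix is /21 -> next hop Router V.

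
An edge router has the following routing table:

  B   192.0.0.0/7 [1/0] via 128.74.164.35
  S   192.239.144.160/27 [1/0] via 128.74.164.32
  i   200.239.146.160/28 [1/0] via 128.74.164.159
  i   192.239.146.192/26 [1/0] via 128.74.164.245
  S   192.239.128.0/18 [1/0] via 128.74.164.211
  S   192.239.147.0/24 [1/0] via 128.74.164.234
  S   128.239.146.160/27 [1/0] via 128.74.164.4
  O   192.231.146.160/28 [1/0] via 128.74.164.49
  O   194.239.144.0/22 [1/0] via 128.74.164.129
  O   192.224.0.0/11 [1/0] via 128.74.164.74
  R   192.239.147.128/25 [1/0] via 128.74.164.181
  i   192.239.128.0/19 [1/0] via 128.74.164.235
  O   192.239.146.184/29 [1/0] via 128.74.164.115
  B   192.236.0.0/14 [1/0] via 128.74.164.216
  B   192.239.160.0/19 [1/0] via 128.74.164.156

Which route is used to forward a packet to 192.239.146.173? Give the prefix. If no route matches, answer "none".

Entries matching 192.239.146.173:
  192.0.0.0/7 (192.0.0.0 - 193.255.255.255)
  192.224.0.0/11 (192.224.0.0 - 192.255.255.255)
  192.236.0.0/14 (192.236.0.0 - 192.239.255.255)
  192.239.128.0/18 (192.239.128.0 - 192.239.191.255)
  192.239.128.0/19 (192.239.128.0 - 192.239.159.255)
Most specific is 192.239.128.0/19.

192.239.128.0/19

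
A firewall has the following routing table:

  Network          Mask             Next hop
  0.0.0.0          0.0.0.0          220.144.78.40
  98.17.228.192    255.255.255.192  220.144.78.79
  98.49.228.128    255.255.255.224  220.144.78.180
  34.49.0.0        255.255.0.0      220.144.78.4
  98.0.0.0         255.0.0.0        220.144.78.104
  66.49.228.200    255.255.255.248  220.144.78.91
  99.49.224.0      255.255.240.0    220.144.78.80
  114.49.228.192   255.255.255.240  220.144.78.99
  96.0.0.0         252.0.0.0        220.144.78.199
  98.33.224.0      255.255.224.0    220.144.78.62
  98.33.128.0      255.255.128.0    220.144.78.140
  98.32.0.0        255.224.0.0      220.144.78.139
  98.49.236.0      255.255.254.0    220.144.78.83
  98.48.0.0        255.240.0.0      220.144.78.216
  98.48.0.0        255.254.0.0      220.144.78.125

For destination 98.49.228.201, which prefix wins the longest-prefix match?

Entries matching 98.49.228.201:
  0.0.0.0/0 (default, matches everything)
  96.0.0.0/6 (96.0.0.0 - 99.255.255.255)
  98.0.0.0/8 (98.0.0.0 - 98.255.255.255)
  98.32.0.0/11 (98.32.0.0 - 98.63.255.255)
  98.48.0.0/12 (98.48.0.0 - 98.63.255.255)
  98.48.0.0/15 (98.48.0.0 - 98.49.255.255)
Most specific is 98.48.0.0/15.

98.48.0.0/15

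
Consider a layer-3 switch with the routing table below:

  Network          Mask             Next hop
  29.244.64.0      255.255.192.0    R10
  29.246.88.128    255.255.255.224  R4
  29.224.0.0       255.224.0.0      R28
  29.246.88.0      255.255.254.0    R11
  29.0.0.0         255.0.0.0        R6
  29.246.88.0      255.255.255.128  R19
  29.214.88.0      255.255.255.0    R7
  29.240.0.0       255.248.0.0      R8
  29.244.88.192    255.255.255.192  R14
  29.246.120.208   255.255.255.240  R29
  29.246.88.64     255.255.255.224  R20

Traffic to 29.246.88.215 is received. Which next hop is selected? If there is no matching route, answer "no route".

Routes whose prefix contains 29.246.88.215:
  29.0.0.0/8 (29.0.0.0 - 29.255.255.255) -> R6
  29.224.0.0/11 (29.224.0.0 - 29.255.255.255) -> R28
  29.240.0.0/13 (29.240.0.0 - 29.247.255.255) -> R8
  29.246.88.0/23 (29.246.88.0 - 29.246.89.255) -> R11
More-specific entries that do NOT match:
  29.246.120.208/28 (29.246.120.208 - 29.246.120.223) does not contain 29.246.88.215
  29.246.88.128/27 (29.246.88.128 - 29.246.88.159) does not contain 29.246.88.215
  29.246.88.64/27 (29.246.88.64 - 29.246.88.95) does not contain 29.246.88.215
  29.244.88.192/26 (29.244.88.192 - 29.244.88.255) does not contain 29.246.88.215
  29.246.88.0/25 (29.246.88.0 - 29.246.88.127) does not contain 29.246.88.215
  29.214.88.0/24 (29.214.88.0 - 29.214.88.255) does not contain 29.246.88.215
Longest matching prefix is /23 -> next hop R11.

R11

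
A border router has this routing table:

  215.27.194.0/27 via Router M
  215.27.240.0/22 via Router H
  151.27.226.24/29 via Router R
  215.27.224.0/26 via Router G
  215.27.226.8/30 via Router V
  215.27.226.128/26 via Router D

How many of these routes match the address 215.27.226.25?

0

No listed prefix contains 215.27.226.25.
Total matching entries: 0.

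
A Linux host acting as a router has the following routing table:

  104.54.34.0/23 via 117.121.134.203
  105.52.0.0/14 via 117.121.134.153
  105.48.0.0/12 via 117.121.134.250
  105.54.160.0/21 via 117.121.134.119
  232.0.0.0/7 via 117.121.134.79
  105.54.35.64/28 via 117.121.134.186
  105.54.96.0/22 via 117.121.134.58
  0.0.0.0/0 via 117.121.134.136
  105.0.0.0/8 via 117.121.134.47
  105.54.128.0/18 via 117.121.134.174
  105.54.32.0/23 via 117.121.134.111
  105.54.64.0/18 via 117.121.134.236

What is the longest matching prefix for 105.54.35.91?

105.52.0.0/14

Entries matching 105.54.35.91:
  0.0.0.0/0 (default, matches everything)
  105.0.0.0/8 (105.0.0.0 - 105.255.255.255)
  105.48.0.0/12 (105.48.0.0 - 105.63.255.255)
  105.52.0.0/14 (105.52.0.0 - 105.55.255.255)
Most specific is 105.52.0.0/14.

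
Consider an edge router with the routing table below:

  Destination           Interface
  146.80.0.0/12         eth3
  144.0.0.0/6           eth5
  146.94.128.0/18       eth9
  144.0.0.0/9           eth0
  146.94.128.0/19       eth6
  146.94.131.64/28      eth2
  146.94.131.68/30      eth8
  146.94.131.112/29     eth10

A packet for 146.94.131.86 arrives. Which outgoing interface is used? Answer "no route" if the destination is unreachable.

Routes whose prefix contains 146.94.131.86:
  144.0.0.0/6 (144.0.0.0 - 147.255.255.255) -> eth5
  146.80.0.0/12 (146.80.0.0 - 146.95.255.255) -> eth3
  146.94.128.0/18 (146.94.128.0 - 146.94.191.255) -> eth9
  146.94.128.0/19 (146.94.128.0 - 146.94.159.255) -> eth6
More-specific entries that do NOT match:
  146.94.131.68/30 (146.94.131.68 - 146.94.131.71) does not contain 146.94.131.86
  146.94.131.112/29 (146.94.131.112 - 146.94.131.119) does not contain 146.94.131.86
  146.94.131.64/28 (146.94.131.64 - 146.94.131.79) does not contain 146.94.131.86
Longest matching prefix is /19 -> interface eth6.

eth6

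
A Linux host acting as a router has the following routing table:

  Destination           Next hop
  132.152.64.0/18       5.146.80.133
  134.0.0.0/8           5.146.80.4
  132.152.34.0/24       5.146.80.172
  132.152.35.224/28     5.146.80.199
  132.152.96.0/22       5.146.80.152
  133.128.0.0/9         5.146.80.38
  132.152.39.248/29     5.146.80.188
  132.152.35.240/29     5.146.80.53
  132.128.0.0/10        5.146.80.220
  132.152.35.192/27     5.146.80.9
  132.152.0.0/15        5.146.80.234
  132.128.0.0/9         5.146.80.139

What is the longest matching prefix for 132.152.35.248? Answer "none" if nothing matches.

Entries matching 132.152.35.248:
  132.128.0.0/9 (132.128.0.0 - 132.255.255.255)
  132.128.0.0/10 (132.128.0.0 - 132.191.255.255)
  132.152.0.0/15 (132.152.0.0 - 132.153.255.255)
Most specific is 132.152.0.0/15.

132.152.0.0/15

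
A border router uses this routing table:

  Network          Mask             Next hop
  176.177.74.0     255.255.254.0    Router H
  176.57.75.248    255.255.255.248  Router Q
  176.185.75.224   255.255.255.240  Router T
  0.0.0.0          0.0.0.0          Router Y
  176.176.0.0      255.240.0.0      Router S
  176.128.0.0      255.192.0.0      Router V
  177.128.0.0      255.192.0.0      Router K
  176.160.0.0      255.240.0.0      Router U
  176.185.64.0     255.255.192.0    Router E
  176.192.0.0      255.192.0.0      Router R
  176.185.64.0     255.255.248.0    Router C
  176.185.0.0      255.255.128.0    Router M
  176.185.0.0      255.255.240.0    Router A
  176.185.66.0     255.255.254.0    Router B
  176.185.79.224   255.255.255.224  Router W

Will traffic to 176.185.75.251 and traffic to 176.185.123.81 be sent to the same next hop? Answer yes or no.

yes

176.185.75.251: longest match 176.185.64.0/18 -> Router E
176.185.123.81: longest match 176.185.64.0/18 -> Router E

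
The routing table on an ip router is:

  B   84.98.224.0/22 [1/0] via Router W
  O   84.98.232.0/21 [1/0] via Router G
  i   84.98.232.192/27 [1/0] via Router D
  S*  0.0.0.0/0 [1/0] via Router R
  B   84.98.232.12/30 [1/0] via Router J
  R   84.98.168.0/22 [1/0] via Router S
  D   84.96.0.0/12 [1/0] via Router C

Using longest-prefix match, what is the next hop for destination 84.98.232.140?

Router G

Routes whose prefix contains 84.98.232.140:
  0.0.0.0/0 (default, matches everything) -> Router R
  84.96.0.0/12 (84.96.0.0 - 84.111.255.255) -> Router C
  84.98.232.0/21 (84.98.232.0 - 84.98.239.255) -> Router G
More-specific entries that do NOT match:
  84.98.232.12/30 (84.98.232.12 - 84.98.232.15) does not contain 84.98.232.140
  84.98.232.192/27 (84.98.232.192 - 84.98.232.223) does not contain 84.98.232.140
  84.98.224.0/22 (84.98.224.0 - 84.98.227.255) does not contain 84.98.232.140
  84.98.168.0/22 (84.98.168.0 - 84.98.171.255) does not contain 84.98.232.140
Longest matching prefix is /21 -> next hop Router G.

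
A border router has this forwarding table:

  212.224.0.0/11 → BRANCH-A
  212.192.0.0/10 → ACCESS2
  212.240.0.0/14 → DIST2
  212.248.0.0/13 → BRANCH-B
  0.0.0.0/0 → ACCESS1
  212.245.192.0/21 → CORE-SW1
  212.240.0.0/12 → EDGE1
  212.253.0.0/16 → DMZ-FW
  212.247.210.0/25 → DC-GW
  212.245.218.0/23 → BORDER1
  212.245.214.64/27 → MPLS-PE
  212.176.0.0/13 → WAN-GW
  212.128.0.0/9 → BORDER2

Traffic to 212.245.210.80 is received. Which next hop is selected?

Routes whose prefix contains 212.245.210.80:
  0.0.0.0/0 (default, matches everything) -> ACCESS1
  212.128.0.0/9 (212.128.0.0 - 212.255.255.255) -> BORDER2
  212.192.0.0/10 (212.192.0.0 - 212.255.255.255) -> ACCESS2
  212.224.0.0/11 (212.224.0.0 - 212.255.255.255) -> BRANCH-A
  212.240.0.0/12 (212.240.0.0 - 212.255.255.255) -> EDGE1
More-specific entries that do NOT match:
  212.245.214.64/27 (212.245.214.64 - 212.245.214.95) does not contain 212.245.210.80
  212.247.210.0/25 (212.247.210.0 - 212.247.210.127) does not contain 212.245.210.80
  212.245.218.0/23 (212.245.218.0 - 212.245.219.255) does not contain 212.245.210.80
  212.245.192.0/21 (212.245.192.0 - 212.245.199.255) does not contain 212.245.210.80
  212.253.0.0/16 (212.253.0.0 - 212.253.255.255) does not contain 212.245.210.80
  212.240.0.0/14 (212.240.0.0 - 212.243.255.255) does not contain 212.245.210.80
  212.248.0.0/13 (212.248.0.0 - 212.255.255.255) does not contain 212.245.210.80
  212.176.0.0/13 (212.176.0.0 - 212.183.255.255) does not contain 212.245.210.80
Longest matching prefix is /12 -> next hop EDGE1.

EDGE1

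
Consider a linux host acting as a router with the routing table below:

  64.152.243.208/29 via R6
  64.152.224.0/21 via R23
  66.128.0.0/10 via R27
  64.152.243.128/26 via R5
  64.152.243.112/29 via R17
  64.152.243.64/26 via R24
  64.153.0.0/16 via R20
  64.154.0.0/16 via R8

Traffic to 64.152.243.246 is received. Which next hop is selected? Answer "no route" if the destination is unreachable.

No entry's prefix contains 64.152.243.246; there is no default route.

no route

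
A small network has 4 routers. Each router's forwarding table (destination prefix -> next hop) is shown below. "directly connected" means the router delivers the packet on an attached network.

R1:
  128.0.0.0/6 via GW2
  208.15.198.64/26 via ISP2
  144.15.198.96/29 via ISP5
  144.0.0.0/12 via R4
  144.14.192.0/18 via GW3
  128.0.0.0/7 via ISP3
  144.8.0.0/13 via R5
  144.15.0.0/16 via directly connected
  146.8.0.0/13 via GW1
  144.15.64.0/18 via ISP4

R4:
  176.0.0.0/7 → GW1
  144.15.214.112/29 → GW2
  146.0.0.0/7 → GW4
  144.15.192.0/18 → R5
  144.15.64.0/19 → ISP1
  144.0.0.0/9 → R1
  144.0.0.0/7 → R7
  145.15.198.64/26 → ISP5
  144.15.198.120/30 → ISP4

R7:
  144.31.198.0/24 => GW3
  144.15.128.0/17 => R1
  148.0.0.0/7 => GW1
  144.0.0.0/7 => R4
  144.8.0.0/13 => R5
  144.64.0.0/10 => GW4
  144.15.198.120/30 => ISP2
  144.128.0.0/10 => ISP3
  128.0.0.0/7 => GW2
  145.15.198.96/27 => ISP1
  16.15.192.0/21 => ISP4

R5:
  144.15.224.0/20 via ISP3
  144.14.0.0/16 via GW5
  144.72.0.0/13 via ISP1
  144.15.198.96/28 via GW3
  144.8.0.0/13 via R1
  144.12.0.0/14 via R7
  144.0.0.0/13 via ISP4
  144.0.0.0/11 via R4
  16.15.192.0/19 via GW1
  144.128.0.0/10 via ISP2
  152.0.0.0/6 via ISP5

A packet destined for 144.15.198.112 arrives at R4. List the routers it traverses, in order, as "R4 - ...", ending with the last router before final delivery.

R4 - R5 - R7 - R1

At R4: longest match for 144.15.198.112 is 144.15.192.0/18 -> R5
At R5: longest match for 144.15.198.112 is 144.12.0.0/14 -> R7
At R7: longest match for 144.15.198.112 is 144.15.128.0/17 -> R1
At R1: longest match for 144.15.198.112 is 144.15.0.0/16 -> directly connected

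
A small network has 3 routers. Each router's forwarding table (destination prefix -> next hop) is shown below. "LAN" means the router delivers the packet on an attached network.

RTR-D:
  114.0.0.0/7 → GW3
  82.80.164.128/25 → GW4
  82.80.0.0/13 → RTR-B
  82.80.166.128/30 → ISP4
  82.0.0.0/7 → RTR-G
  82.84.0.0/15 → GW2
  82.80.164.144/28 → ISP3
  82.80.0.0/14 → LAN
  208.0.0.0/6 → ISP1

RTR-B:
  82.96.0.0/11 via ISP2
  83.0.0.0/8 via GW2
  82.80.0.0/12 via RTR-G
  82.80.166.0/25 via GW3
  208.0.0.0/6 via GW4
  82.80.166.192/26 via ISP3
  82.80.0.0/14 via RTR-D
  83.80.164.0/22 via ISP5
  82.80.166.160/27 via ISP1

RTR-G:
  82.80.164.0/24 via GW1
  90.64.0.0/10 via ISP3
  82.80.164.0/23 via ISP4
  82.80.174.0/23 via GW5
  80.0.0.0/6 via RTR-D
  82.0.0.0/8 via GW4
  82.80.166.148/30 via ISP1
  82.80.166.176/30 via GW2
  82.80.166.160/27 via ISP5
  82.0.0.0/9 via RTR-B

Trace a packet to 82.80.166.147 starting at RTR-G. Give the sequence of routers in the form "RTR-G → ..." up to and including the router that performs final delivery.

RTR-G → RTR-B → RTR-D

At RTR-G: longest match for 82.80.166.147 is 82.0.0.0/9 -> RTR-B
At RTR-B: longest match for 82.80.166.147 is 82.80.0.0/14 -> RTR-D
At RTR-D: longest match for 82.80.166.147 is 82.80.0.0/14 -> LAN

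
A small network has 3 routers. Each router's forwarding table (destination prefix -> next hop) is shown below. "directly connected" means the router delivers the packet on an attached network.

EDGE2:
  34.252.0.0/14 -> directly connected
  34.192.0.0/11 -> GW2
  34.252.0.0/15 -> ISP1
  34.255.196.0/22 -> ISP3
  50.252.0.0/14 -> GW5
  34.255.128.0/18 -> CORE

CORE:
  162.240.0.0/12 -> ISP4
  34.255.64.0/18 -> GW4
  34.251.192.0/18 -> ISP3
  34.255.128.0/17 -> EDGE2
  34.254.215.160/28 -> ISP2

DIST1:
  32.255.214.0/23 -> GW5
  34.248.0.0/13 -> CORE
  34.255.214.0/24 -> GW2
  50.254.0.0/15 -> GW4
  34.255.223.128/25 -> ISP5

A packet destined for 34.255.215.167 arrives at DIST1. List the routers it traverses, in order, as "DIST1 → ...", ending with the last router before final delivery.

At DIST1: longest match for 34.255.215.167 is 34.248.0.0/13 -> CORE
At CORE: longest match for 34.255.215.167 is 34.255.128.0/17 -> EDGE2
At EDGE2: longest match for 34.255.215.167 is 34.252.0.0/14 -> directly connected

DIST1 → CORE → EDGE2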